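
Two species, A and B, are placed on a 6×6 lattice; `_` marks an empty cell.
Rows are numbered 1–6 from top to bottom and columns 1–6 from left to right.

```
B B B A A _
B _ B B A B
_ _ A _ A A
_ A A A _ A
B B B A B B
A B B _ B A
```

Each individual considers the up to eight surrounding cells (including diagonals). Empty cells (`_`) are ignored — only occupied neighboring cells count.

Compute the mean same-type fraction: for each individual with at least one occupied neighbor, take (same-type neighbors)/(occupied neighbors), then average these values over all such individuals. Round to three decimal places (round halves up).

(1,1)B 2/2
(1,2)B 4/4
(1,3)B 3/4
(1,4)A 2/5
(1,5)A 2/4
(2,1)B 2/2
(2,3)B 3/5
(2,4)B 2/7
(2,5)A 4/6
(2,6)B 0/4
(3,3)A 3/5
(3,5)A 4/6
(3,6)A 3/4
(4,2)A 2/5
(4,3)A 4/6
(4,4)A 4/6
(4,6)A 2/4
(5,1)B 2/4
(5,2)B 4/7
(5,3)B 3/7
(5,4)A 2/6
(5,5)B 2/6
(5,6)B 2/4
(6,1)A 0/3
(6,2)B 4/5
(6,3)B 3/4
(6,5)B 2/4
(6,6)A 0/3
Sum over 28 individuals: 2/2 + 4/4 + 3/4 + 2/5 + 2/4 + 2/2 + 3/5 + 2/7 + 4/6 + 0/4 + 3/5 + 4/6 + 3/4 + 2/5 + 4/6 + 4/6 + 2/4 + 2/4 + 4/7 + 3/7 + 2/6 + 2/6 + 2/4 + 0/3 + 4/5 + 3/4 + 2/4 + 0/3 = 6371/420; mean = 6371/420 ÷ 28 = 6371/11760 = 0.541751… → 0.542.

0.542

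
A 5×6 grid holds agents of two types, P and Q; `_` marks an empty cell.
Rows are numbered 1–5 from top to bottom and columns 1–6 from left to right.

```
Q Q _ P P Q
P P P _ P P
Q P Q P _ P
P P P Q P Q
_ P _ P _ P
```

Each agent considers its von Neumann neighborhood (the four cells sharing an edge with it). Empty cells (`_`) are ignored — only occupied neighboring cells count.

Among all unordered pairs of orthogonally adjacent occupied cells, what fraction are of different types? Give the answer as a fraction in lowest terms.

3/5

Scan each occupied cell's neighbors to the right and below so each pair is counted once.
Row 1: Q(1,1)–Q(1,2)= Q(1,1)–P(2,1)≠ Q(1,2)–P(2,2)≠ P(1,4)–P(1,5)= P(1,5)–Q(1,6)≠ P(1,5)–P(2,5)= Q(1,6)–P(2,6)≠  → 4/7 unlike.
Row 2: P(2,1)–P(2,2)= P(2,1)–Q(3,1)≠ P(2,2)–P(2,3)= P(2,2)–P(3,2)= P(2,3)–Q(3,3)≠ P(2,5)–P(2,6)= P(2,6)–P(3,6)=  → 2/7 unlike.
Row 3: Q(3,1)–P(3,2)≠ Q(3,1)–P(4,1)≠ P(3,2)–Q(3,3)≠ P(3,2)–P(4,2)= Q(3,3)–P(3,4)≠ Q(3,3)–P(4,3)≠ P(3,4)–Q(4,4)≠ P(3,6)–Q(4,6)≠  → 7/8 unlike.
Row 4: P(4,1)–P(4,2)= P(4,2)–P(4,3)= P(4,2)–P(5,2)= P(4,3)–Q(4,4)≠ Q(4,4)–P(4,5)≠ Q(4,4)–P(5,4)≠ P(4,5)–Q(4,6)≠ Q(4,6)–P(5,6)≠  → 5/8 unlike.
Total adjacent occupied pairs: 30; unlike-type pairs: 18.
18/30 reduces to 3/5.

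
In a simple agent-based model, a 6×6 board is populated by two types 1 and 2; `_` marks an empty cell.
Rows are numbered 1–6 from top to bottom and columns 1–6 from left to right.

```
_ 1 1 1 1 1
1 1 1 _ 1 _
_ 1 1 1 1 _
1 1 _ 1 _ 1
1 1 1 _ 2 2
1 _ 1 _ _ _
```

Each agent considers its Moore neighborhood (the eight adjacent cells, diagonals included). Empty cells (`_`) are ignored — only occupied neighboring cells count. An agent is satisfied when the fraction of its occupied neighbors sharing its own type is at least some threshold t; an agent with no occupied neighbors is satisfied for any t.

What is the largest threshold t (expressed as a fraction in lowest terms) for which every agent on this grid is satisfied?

Row 1: (1,2)1 4/4 · (1,3)1 4/4 · (1,4)1 4/4 · (1,5)1 3/3 · (1,6)1 2/2
Row 2: (2,1)1 3/3 · (2,2)1 6/6 · (2,3)1 7/7 · (2,5)1 5/5
Row 3: (3,2)1 6/6 · (3,3)1 6/6 · (3,4)1 5/5 · (3,5)1 4/4
Row 4: (4,1)1 4/4 · (4,2)1 6/6 · (4,4)1 4/5 · (4,6)1 1/3
Row 5: (5,1)1 4/4 · (5,2)1 6/6 · (5,3)1 4/4 · (5,5)2 1/3 · (5,6)2 1/2
Row 6: (6,1)1 2/2 · (6,3)1 2/2
The smallest same-type fraction is 1/3 at (4,6), which reduces to 1/3. Any threshold above that leaves this agent unsatisfied.

1/3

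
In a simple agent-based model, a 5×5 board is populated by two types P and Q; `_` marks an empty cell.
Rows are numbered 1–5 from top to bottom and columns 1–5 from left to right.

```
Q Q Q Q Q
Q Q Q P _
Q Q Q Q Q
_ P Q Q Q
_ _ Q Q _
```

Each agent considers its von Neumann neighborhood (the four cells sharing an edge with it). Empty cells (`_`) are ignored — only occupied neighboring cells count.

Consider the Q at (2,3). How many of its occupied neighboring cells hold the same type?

3

Occupied neighbors of (2,3): (1,3)=Q, (3,3)=Q, (2,2)=Q, (2,4)=P.
Same type (Q): 3 of 4.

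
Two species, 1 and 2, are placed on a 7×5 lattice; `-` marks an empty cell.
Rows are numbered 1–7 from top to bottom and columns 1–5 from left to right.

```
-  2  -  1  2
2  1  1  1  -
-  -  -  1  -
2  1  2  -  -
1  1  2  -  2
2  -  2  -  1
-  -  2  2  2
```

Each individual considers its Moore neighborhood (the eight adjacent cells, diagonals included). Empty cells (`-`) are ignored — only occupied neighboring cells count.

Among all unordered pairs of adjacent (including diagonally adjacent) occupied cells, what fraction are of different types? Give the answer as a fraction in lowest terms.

19/35

Scan each occupied cell's neighbors to the right and below (and the two forward diagonals) so each pair is counted once.
From row 1: 4 unlike of 7 pairs (running 4/7).
From row 2: 1 unlike of 5 pairs (running 5/12).
From row 3: 1 unlike of 1 pairs (running 6/13).
From row 4: 6 unlike of 9 pairs (running 12/22).
From row 5: 5 unlike of 7 pairs (running 17/29).
From row 6: 2 unlike of 4 pairs (running 19/33).
From row 7: 0 unlike of 2 pairs (running 19/35).
Total adjacent occupied pairs: 35; unlike-type pairs: 19.
19/35 is already in lowest terms.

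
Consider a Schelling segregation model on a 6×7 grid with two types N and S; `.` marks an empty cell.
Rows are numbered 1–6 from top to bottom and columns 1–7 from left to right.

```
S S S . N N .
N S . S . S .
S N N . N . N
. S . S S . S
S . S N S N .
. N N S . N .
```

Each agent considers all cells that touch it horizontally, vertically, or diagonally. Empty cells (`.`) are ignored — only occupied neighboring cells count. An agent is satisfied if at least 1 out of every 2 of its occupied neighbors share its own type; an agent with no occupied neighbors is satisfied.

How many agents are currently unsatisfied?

(1,1)S 2/3 ok
(1,2)S 3/4 ok
(1,3)S 3/3 ok
(1,5)N 1/3 unhappy
(1,6)N 1/2 ok
(2,1)N 1/5 unhappy
(2,2)S 4/7 ok
(2,4)S 1/4 unhappy
(2,6)S 0/4 unhappy
(3,1)S 2/4 ok
(3,2)N 2/5 unhappy
(3,3)N 1/5 unhappy
(3,5)N 0/4 unhappy
(3,7)N 0/2 unhappy
(4,2)S 3/5 ok
(4,4)S 3/6 ok
(4,5)S 2/5 unhappy
(4,7)S 0/2 unhappy
(5,1)S 1/2 ok
(5,3)S 3/6 ok
(5,4)N 1/6 unhappy
(5,5)S 3/6 ok
(5,6)N 1/4 unhappy
(6,2)N 1/3 unhappy
(6,3)N 2/4 ok
(6,4)S 2/4 ok
(6,6)N 1/2 ok
Unsatisfied: (1,5), (2,1), (2,4), (2,6), (3,2), (3,3), (3,5), (3,7), (4,5), (4,7), (5,4), (5,6), (6,2) — 13 in total.

13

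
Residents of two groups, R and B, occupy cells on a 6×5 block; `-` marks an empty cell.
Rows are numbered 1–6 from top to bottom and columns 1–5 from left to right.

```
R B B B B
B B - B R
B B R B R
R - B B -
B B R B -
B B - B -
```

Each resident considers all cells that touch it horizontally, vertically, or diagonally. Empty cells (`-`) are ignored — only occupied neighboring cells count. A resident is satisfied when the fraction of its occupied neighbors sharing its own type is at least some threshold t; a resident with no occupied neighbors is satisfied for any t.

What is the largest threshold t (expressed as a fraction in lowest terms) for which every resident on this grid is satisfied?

Row 1: (1,1)R 0/3 · (1,2)B 3/4 · (1,3)B 4/4 · (1,4)B 3/4 · (1,5)B 2/3
Row 2: (2,1)B 4/5 · (2,2)B 5/7 · (2,4)B 4/7 · (2,5)R 1/5
Row 3: (3,1)B 3/4 · (3,2)B 4/6 · (3,3)R 0/6 · (3,4)B 3/6 · (3,5)R 1/4
Row 4: (4,1)R 0/4 · (4,3)B 5/7 · (4,4)B 3/6
Row 5: (5,1)B 3/4 · (5,2)B 4/6 · (5,3)R 0/6 · (5,4)B 3/4
Row 6: (6,1)B 3/3 · (6,2)B 3/4 · (6,4)B 1/2
The smallest same-type fraction is 0/3 at (1,1), which reduces to 0/1. Any threshold above that leaves this resident unsatisfied.

0/1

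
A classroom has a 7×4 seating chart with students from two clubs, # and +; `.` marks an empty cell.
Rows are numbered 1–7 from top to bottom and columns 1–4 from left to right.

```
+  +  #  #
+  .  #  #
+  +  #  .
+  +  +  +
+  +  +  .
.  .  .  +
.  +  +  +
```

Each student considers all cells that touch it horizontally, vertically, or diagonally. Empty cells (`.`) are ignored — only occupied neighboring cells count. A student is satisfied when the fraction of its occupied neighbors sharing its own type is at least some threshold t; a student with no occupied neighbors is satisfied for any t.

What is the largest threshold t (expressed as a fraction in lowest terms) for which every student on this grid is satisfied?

1/3

(1,1)+ 2/2
(1,2)+ 2/4
(1,3)# 3/4
(1,4)# 3/3
(2,1)+ 4/4
(2,3)# 4/6
(2,4)# 4/4
(3,1)+ 4/4
(3,2)+ 5/7
(3,3)# 2/6
(4,1)+ 5/5
(4,2)+ 7/8
(4,3)+ 5/6
(4,4)+ 2/3
(5,1)+ 3/3
(5,2)+ 5/5
(5,3)+ 5/5
(6,4)+ 3/3
(7,2)+ 1/1
(7,3)+ 3/3
(7,4)+ 2/2
The smallest same-type fraction is 2/6 at (3,3), which reduces to 1/3. Any threshold above that leaves this student unsatisfied.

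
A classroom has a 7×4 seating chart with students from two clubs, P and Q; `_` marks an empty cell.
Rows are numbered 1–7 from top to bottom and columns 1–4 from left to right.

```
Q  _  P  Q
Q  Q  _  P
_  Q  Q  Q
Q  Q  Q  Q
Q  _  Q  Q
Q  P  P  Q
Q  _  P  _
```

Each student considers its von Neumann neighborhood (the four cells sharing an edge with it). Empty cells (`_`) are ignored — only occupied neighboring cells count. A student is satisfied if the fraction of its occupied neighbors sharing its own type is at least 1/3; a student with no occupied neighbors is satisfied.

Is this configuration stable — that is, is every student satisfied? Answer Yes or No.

No

(1,1)Q 1/1 satisfied
(1,3)P 0/1 not
(1,4)Q 0/2 not
(2,1)Q 2/2 satisfied
(2,2)Q 2/2 satisfied
(2,4)P 0/2 not
(3,2)Q 3/3 satisfied
(3,3)Q 3/3 satisfied
(3,4)Q 2/3 satisfied
(4,1)Q 2/2 satisfied
(4,2)Q 3/3 satisfied
(4,3)Q 4/4 satisfied
(4,4)Q 3/3 satisfied
(5,1)Q 2/2 satisfied
(5,3)Q 2/3 satisfied
(5,4)Q 3/3 satisfied
(6,1)Q 2/3 satisfied
(6,2)P 1/2 satisfied
(6,3)P 2/4 satisfied
(6,4)Q 1/2 satisfied
(7,1)Q 1/1 satisfied
(7,3)P 1/1 satisfied
For instance (1,3) has only 0/1 same-type neighbors, below 1/3.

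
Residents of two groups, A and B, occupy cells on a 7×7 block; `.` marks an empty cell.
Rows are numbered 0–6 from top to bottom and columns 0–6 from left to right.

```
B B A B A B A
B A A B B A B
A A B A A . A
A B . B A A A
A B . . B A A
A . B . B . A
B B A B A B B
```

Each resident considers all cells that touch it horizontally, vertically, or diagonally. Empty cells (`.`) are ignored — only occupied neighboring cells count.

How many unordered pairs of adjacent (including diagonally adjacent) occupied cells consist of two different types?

Scan each occupied cell's neighbors to the right and below (and the two forward diagonals) so each pair is counted once.
From row 0: 14 unlike of 25 pairs (running 14/25).
From row 1: 13 unlike of 22 pairs (running 27/47).
From row 2: 6 unlike of 17 pairs (running 33/64).
From row 3: 6 unlike of 16 pairs (running 39/80).
From row 4: 4 unlike of 10 pairs (running 43/90).
From row 5: 6 unlike of 10 pairs (running 49/100).
From row 6: 4 unlike of 6 pairs (running 53/106).
Total adjacent occupied pairs: 106; unlike-type pairs: 53.

53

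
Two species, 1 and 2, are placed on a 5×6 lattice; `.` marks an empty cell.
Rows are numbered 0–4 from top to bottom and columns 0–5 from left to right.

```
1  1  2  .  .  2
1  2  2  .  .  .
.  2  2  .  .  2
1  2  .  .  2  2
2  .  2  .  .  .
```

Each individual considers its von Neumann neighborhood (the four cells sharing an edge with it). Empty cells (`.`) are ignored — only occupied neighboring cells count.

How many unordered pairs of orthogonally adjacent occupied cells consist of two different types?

5

Scan each occupied cell's neighbors to the right and below so each pair is counted once.
From row 0: 2 unlike of 5 pairs (running 2/5).
From row 1: 1 unlike of 4 pairs (running 3/9).
From row 2: 0 unlike of 3 pairs (running 3/12).
From row 3: 2 unlike of 3 pairs (running 5/15).
Total adjacent occupied pairs: 15; unlike-type pairs: 5.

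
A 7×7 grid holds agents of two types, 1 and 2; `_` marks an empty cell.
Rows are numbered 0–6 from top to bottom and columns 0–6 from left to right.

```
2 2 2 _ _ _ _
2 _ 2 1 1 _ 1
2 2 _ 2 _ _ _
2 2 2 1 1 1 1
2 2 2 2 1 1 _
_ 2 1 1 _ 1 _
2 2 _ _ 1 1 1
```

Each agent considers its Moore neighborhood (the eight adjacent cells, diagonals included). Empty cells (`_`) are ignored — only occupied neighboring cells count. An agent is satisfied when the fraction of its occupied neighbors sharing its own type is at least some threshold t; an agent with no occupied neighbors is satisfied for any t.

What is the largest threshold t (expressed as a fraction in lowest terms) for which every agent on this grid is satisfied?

1/6

Row 0: (0,0)2 2/2 · (0,1)2 4/4 · (0,2)2 2/3
Row 1: (1,0)2 4/4 · (1,2)2 4/5 · (1,3)1 1/4 · (1,4)1 1/2 · (1,6)1 — no occupied neighbors
Row 2: (2,0)2 4/4 · (2,1)2 6/6 · (2,3)2 2/6
Row 3: (3,0)2 5/5 · (3,1)2 7/7 · (3,2)2 6/7 · (3,3)1 2/6 · (3,4)1 4/6 · (3,5)1 4/4 · (3,6)1 2/2
Row 4: (4,0)2 4/4 · (4,1)2 6/7 · (4,2)2 5/8 · (4,3)2 2/7 · (4,4)1 6/7 · (4,5)1 5/5
Row 5: (5,1)2 5/6 · (5,2)1 1/6 · (5,3)1 3/5 · (5,5)1 5/5
Row 6: (6,0)2 2/2 · (6,1)2 2/3 · (6,4)1 3/3 · (6,5)1 3/3 · (6,6)1 2/2
The smallest same-type fraction is 1/6 at (5,2), which reduces to 1/6. Any threshold above that leaves this agent unsatisfied.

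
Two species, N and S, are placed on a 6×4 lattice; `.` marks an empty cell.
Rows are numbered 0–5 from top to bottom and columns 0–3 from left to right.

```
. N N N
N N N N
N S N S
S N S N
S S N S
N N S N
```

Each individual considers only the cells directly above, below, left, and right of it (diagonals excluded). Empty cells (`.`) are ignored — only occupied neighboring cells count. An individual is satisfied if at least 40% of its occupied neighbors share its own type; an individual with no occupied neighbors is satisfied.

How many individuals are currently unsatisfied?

14

(0,1)N 2/2 ok
(0,2)N 3/3 ok
(0,3)N 2/2 ok
(1,0)N 2/2 ok
(1,1)N 3/4 ok
(1,2)N 4/4 ok
(1,3)N 2/3 ok
(2,0)N 1/3 unhappy
(2,1)S 0/4 unhappy
(2,2)N 1/4 unhappy
(2,3)S 0/3 unhappy
(3,0)S 1/3 unhappy
(3,1)N 0/4 unhappy
(3,2)S 0/4 unhappy
(3,3)N 0/3 unhappy
(4,0)S 2/3 ok
(4,1)S 1/4 unhappy
(4,2)N 0/4 unhappy
(4,3)S 0/3 unhappy
(5,0)N 1/2 ok
(5,1)N 1/3 unhappy
(5,2)S 0/3 unhappy
(5,3)N 0/2 unhappy
Unsatisfied: (2,0), (2,1), (2,2), (2,3), (3,0), (3,1), (3,2), (3,3), (4,1), (4,2), (4,3), (5,1), (5,2), (5,3) — 14 in total.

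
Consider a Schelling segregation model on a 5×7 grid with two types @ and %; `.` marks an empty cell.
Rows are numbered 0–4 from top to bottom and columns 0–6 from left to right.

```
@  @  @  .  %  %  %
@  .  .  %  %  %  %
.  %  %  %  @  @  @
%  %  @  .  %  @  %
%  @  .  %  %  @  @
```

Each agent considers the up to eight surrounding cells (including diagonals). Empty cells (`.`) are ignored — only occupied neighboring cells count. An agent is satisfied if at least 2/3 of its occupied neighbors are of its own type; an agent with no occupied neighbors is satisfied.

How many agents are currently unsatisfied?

14

Row 0: (0,0)@ 2/2 ok · (0,1)@ 3/3 ok · (0,2)@ 1/2 unhappy · (0,4)% 4/4 ok · (0,5)% 5/5 ok · (0,6)% 3/3 ok
Row 1: (1,0)@ 2/3 ok · (1,3)% 4/6 ok · (1,4)% 5/7 ok · (1,5)% 5/8 unhappy · (1,6)% 3/5 unhappy
Row 2: (2,1)% 3/5 unhappy · (2,2)% 4/5 ok · (2,3)% 4/6 ok · (2,4)@ 2/7 unhappy · (2,5)@ 3/8 unhappy · (2,6)@ 2/5 unhappy
Row 3: (3,0)% 3/4 ok · (3,1)% 4/6 ok · (3,2)@ 1/6 unhappy · (3,4)% 3/7 unhappy · (3,5)@ 5/8 unhappy · (3,6)% 0/5 unhappy
Row 4: (4,0)% 2/3 ok · (4,1)@ 1/4 unhappy · (4,3)% 2/3 ok · (4,4)% 2/4 unhappy · (4,5)@ 2/5 unhappy · (4,6)@ 2/3 ok
Unsatisfied: (0,2), (1,5), (1,6), (2,1), (2,4), (2,5), (2,6), (3,2), (3,4), (3,5), (3,6), (4,1), (4,4), (4,5) — 14 in total.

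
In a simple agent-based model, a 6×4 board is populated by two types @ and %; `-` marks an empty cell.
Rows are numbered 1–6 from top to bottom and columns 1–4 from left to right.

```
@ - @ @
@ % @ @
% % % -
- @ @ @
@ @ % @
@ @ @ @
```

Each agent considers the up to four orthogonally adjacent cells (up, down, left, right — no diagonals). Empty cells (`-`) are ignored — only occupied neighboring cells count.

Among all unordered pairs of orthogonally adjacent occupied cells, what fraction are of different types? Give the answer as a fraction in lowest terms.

10/29

Scan each occupied cell's neighbors to the right and below so each pair is counted once.
From row 1: 0 unlike of 4 pairs (running 0/4).
From row 2: 4 unlike of 6 pairs (running 4/10).
From row 3: 2 unlike of 4 pairs (running 6/14).
From row 4: 1 unlike of 5 pairs (running 7/19).
From row 5: 3 unlike of 7 pairs (running 10/26).
From row 6: 0 unlike of 3 pairs (running 10/29).
Total adjacent occupied pairs: 29; unlike-type pairs: 10.
10/29 is already in lowest terms.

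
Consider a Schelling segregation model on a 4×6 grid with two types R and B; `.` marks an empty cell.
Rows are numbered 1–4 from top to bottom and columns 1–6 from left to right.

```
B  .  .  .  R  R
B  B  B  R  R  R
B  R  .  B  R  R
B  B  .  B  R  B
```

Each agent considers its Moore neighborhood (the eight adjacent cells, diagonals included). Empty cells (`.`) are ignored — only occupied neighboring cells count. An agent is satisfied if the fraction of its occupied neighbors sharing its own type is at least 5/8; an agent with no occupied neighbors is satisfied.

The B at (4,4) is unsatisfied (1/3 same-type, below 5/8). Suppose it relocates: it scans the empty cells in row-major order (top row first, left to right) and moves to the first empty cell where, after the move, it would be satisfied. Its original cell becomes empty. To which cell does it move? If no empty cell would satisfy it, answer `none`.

(1,2)

Vacating (4,4). Empty cells in order:
  (1,2): 4/4 same-type → satisfied — stop here.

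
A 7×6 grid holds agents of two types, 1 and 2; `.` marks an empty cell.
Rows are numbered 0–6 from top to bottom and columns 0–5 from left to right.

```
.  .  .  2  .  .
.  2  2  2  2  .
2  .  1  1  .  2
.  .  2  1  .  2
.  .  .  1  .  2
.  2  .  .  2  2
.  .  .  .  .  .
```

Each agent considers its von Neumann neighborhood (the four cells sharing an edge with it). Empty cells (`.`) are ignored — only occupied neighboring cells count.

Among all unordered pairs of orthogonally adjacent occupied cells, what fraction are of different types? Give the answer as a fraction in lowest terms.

4/15

Scan each occupied cell's neighbors to the right and below so each pair is counted once.
From row 0: 0 unlike of 1 pairs (running 0/1).
From row 1: 2 unlike of 5 pairs (running 2/6).
From row 2: 1 unlike of 4 pairs (running 3/10).
From row 3: 1 unlike of 3 pairs (running 4/13).
From row 4: 0 unlike of 1 pairs (running 4/14).
From row 5: 0 unlike of 1 pairs (running 4/15).
Total adjacent occupied pairs: 15; unlike-type pairs: 4.
4/15 is already in lowest terms.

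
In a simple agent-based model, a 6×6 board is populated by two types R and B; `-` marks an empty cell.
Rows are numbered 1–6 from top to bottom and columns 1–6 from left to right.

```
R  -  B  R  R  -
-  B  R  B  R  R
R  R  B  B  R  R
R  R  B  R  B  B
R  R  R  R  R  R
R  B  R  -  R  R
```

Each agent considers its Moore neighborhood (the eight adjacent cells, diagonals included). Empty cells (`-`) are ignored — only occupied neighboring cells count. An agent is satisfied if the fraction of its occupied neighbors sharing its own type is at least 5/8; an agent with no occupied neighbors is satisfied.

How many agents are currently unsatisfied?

Row 1: (1,1)R 0/1 not · (1,3)B 2/4 not · (1,4)R 3/5 not · (1,5)R 3/4 satisfied
Row 2: (2,2)B 2/6 not · (2,3)R 2/7 not · (2,4)B 3/8 not · (2,5)R 5/7 satisfied · (2,6)R 4/4 satisfied
Row 3: (3,1)R 3/4 satisfied · (3,2)R 4/7 not · (3,3)B 4/8 not · (3,4)B 4/8 not · (3,5)R 4/8 not · (3,6)R 3/5 not
Row 4: (4,1)R 5/5 satisfied · (4,2)R 6/8 satisfied · (4,3)B 2/8 not · (4,4)R 4/8 not · (4,5)B 2/8 not · (4,6)B 1/5 not
Row 5: (5,1)R 4/5 satisfied · (5,2)R 6/8 satisfied · (5,3)R 5/7 satisfied · (5,4)R 5/7 satisfied · (5,5)R 5/7 satisfied · (5,6)R 3/5 not
Row 6: (6,1)R 2/3 satisfied · (6,2)B 0/5 not · (6,3)R 3/4 satisfied · (6,5)R 4/4 satisfied · (6,6)R 3/3 satisfied
Unsatisfied: (1,1), (1,3), (1,4), (2,2), (2,3), (2,4), (3,2), (3,3), (3,4), (3,5), (3,6), (4,3), (4,4), (4,5), (4,6), (5,6), (6,2) — 17 in total.

17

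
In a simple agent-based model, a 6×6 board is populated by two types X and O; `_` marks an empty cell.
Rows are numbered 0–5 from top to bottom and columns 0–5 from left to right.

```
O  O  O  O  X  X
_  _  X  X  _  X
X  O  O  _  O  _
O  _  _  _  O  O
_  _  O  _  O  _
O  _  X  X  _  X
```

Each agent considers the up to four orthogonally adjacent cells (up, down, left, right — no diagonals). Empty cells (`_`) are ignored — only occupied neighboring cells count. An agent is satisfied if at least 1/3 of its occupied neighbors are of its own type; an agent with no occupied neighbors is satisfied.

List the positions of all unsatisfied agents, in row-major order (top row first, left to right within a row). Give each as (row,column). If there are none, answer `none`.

(2,0), (3,0), (4,2)

Row 0: (0,0)O 1/1 satisfied · (0,1)O 2/2 satisfied · (0,2)O 2/3 satisfied · (0,3)O 1/3 satisfied · (0,4)X 1/2 satisfied · (0,5)X 2/2 satisfied
Row 1: (1,2)X 1/3 satisfied · (1,3)X 1/2 satisfied · (1,5)X 1/1 satisfied
Row 2: (2,0)X 0/2 not · (2,1)O 1/2 satisfied · (2,2)O 1/2 satisfied · (2,4)O 1/1 satisfied
Row 3: (3,0)O 0/1 not · (3,4)O 3/3 satisfied · (3,5)O 1/1 satisfied
Row 4: (4,2)O 0/1 not · (4,4)O 1/1 satisfied
Row 5: (5,0)O 0/0 satisfied · (5,2)X 1/2 satisfied · (5,3)X 1/1 satisfied · (5,5)X 0/0 satisfied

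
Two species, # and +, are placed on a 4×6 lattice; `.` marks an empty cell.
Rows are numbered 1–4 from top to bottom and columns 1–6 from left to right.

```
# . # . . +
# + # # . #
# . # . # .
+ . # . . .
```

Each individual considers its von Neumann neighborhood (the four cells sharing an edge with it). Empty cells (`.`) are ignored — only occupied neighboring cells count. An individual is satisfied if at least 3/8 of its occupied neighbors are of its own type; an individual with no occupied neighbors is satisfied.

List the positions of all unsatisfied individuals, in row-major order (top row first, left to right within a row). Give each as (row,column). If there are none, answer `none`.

Row 1: (1,1)# 1/1 ✓ · (1,3)# 1/1 ✓ · (1,6)+ 0/1 ✗
Row 2: (2,1)# 2/3 ✓ · (2,2)+ 0/2 ✗ · (2,3)# 3/4 ✓ · (2,4)# 1/1 ✓ · (2,6)# 0/1 ✗
Row 3: (3,1)# 1/2 ✓ · (3,3)# 2/2 ✓ · (3,5)# 0/0 ✓
Row 4: (4,1)+ 0/1 ✗ · (4,3)# 1/1 ✓

(1,6), (2,2), (2,6), (4,1)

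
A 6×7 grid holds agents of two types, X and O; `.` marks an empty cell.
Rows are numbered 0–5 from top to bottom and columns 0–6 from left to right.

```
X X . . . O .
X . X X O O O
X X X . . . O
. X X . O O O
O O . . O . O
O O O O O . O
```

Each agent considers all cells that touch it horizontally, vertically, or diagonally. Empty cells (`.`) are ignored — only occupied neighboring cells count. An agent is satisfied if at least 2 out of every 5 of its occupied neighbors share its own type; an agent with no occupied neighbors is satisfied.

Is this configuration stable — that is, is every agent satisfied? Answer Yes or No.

Yes

(0,0)X 2/2 ✓
(0,1)X 3/3 ✓
(0,5)O 3/3 ✓
(1,0)X 4/4 ✓
(1,2)X 4/4 ✓
(1,3)X 2/3 ✓
(1,4)O 2/3 ✓
(1,5)O 4/4 ✓
(1,6)O 3/3 ✓
(2,0)X 3/3 ✓
(2,1)X 6/6 ✓
(2,2)X 5/5 ✓
(2,6)O 4/4 ✓
(3,1)X 4/6 ✓
(3,2)X 3/4 ✓
(3,4)O 2/2 ✓
(3,5)O 5/5 ✓
(3,6)O 3/3 ✓
(4,0)O 3/4 ✓
(4,1)O 4/6 ✓
(4,4)O 4/4 ✓
(4,6)O 3/3 ✓
(5,0)O 3/3 ✓
(5,1)O 4/4 ✓
(5,2)O 3/3 ✓
(5,3)O 3/3 ✓
(5,4)O 2/2 ✓
(5,6)O 1/1 ✓
All meet the threshold, so the configuration is stable.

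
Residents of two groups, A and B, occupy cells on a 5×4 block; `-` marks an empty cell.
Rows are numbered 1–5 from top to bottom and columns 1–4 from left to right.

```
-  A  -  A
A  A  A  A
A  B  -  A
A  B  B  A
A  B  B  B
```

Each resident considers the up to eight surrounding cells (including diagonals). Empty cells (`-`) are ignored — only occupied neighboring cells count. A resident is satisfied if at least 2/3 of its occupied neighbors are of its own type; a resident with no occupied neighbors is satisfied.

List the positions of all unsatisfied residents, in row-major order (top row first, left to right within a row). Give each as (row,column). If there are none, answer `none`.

(3,1), (3,2), (4,1), (4,2), (4,4), (5,1), (5,2)

Row 1: (1,2)A 3/3 ok · (1,4)A 2/2 ok
Row 2: (2,1)A 3/4 ok · (2,2)A 4/5 ok · (2,3)A 5/6 ok · (2,4)A 3/3 ok
Row 3: (3,1)A 3/5 unhappy · (3,2)B 2/7 unhappy · (3,4)A 3/4 ok
Row 4: (4,1)A 2/5 unhappy · (4,2)B 4/7 unhappy · (4,3)B 5/7 ok · (4,4)A 1/4 unhappy
Row 5: (5,1)A 1/3 unhappy · (5,2)B 3/5 unhappy · (5,3)B 4/5 ok · (5,4)B 2/3 ok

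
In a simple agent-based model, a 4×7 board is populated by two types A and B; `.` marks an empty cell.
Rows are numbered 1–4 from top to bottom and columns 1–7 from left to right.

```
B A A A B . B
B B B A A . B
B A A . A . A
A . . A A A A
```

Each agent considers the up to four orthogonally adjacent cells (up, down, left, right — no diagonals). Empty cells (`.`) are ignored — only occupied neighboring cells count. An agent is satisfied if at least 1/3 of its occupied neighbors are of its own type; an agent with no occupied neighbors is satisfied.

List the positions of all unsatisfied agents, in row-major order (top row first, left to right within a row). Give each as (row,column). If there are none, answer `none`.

(1,1)B 1/2 ✓
(1,2)A 1/3 ✓
(1,3)A 2/3 ✓
(1,4)A 2/3 ✓
(1,5)B 0/2 ✗
(1,7)B 1/1 ✓
(2,1)B 3/3 ✓
(2,2)B 2/4 ✓
(2,3)B 1/4 ✗
(2,4)A 2/3 ✓
(2,5)A 2/3 ✓
(2,7)B 1/2 ✓
(3,1)B 1/3 ✓
(3,2)A 1/3 ✓
(3,3)A 1/2 ✓
(3,5)A 2/2 ✓
(3,7)A 1/2 ✓
(4,1)A 0/1 ✗
(4,4)A 1/1 ✓
(4,5)A 3/3 ✓
(4,6)A 2/2 ✓
(4,7)A 2/2 ✓

(1,5), (2,3), (4,1)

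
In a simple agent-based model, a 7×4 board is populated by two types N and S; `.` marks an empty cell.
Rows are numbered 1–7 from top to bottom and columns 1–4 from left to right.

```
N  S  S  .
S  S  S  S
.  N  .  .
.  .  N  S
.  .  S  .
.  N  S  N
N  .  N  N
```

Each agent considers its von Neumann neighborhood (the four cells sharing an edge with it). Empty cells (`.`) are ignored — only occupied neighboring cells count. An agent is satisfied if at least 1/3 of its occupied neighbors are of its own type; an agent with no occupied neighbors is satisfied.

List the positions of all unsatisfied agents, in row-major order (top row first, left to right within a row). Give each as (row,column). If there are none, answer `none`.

Row 1: (1,1)N 0/2 not · (1,2)S 2/3 satisfied · (1,3)S 2/2 satisfied
Row 2: (2,1)S 1/2 satisfied · (2,2)S 3/4 satisfied · (2,3)S 3/3 satisfied · (2,4)S 1/1 satisfied
Row 3: (3,2)N 0/1 not
Row 4: (4,3)N 0/2 not · (4,4)S 0/1 not
Row 5: (5,3)S 1/2 satisfied
Row 6: (6,2)N 0/1 not · (6,3)S 1/4 not · (6,4)N 1/2 satisfied
Row 7: (7,1)N 0/0 satisfied · (7,3)N 1/2 satisfied · (7,4)N 2/2 satisfied

(1,1), (3,2), (4,3), (4,4), (6,2), (6,3)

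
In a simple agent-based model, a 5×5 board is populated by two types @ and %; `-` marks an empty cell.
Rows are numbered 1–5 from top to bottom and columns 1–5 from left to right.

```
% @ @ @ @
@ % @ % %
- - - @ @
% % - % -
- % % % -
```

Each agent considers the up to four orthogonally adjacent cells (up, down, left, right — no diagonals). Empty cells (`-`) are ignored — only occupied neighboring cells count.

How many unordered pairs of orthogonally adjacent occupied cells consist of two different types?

11

Scan each occupied cell's neighbors to the right and below so each pair is counted once.
Row 1: %(1,1)–@(1,2)≠ %(1,1)–@(2,1)≠ @(1,2)–@(1,3)= @(1,2)–%(2,2)≠ @(1,3)–@(1,4)= @(1,3)–@(2,3)= @(1,4)–@(1,5)= @(1,4)–%(2,4)≠ @(1,5)–%(2,5)≠  → 5/9 unlike.
Row 2: @(2,1)–%(2,2)≠ %(2,2)–@(2,3)≠ @(2,3)–%(2,4)≠ %(2,4)–%(2,5)= %(2,4)–@(3,4)≠ %(2,5)–@(3,5)≠  → 5/6 unlike.
Row 3: @(3,4)–@(3,5)= @(3,4)–%(4,4)≠  → 1/2 unlike.
Row 4: %(4,1)–%(4,2)= %(4,2)–%(5,2)= %(4,4)–%(5,4)=  → 0/3 unlike.
Row 5: %(5,2)–%(5,3)= %(5,3)–%(5,4)=  → 0/2 unlike.
Total adjacent occupied pairs: 22; unlike-type pairs: 11.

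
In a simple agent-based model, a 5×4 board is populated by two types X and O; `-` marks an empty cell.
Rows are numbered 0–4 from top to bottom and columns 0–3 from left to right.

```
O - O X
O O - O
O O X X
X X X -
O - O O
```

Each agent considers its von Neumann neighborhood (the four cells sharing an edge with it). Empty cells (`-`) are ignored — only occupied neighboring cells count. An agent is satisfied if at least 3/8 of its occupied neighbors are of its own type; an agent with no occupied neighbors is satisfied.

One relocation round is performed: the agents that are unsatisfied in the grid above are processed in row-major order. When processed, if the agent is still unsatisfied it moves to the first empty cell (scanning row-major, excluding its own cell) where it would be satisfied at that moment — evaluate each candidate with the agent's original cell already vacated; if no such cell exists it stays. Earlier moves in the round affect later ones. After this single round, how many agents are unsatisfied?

0

Initially unsatisfied (in order): (0,2), (0,3), (1,3), (3,0), (4,0).
  (0,2) → (0,1).
  (0,3) → (3,3).
  (1,3) → (0,2).
  (3,0) → (1,3).
  (4,0): now satisfied by earlier moves; stays.
Resulting grid:
O O O -
O O - X
O O X X
- X X X
O - O O
All satisfied now.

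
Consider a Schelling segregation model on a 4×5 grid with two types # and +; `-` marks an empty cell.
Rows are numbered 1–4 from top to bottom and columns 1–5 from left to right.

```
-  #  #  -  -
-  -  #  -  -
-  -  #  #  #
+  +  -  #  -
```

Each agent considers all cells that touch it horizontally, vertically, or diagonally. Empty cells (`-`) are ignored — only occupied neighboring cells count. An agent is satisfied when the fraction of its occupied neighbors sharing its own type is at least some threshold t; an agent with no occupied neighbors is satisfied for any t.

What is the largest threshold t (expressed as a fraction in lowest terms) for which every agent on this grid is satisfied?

1/2

(1,2)# 2/2
(1,3)# 2/2
(2,3)# 4/4
(3,3)# 3/4
(3,4)# 4/4
(3,5)# 2/2
(4,1)+ 1/1
(4,2)+ 1/2
(4,4)# 3/3
The smallest same-type fraction is 1/2 at (4,2), which reduces to 1/2. Any threshold above that leaves this agent unsatisfied.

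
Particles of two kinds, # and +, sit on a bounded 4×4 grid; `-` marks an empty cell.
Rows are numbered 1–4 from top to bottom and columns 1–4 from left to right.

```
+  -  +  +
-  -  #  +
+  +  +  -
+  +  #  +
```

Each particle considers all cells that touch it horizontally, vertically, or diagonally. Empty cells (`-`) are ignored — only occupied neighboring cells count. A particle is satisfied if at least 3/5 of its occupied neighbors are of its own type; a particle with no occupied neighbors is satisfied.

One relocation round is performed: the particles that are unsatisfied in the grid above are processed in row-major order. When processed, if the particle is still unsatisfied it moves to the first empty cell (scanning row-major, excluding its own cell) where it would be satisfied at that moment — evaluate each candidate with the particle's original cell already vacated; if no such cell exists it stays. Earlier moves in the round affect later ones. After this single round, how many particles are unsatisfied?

2

Initially unsatisfied (in order): (2,3), (4,3), (4,4).
  (2,3): no empty cell satisfies it; stays.
  (4,3): no empty cell satisfies it; stays.
  (4,4) → (1,2).
Resulting grid:
+ + + +
- - # +
+ + + -
+ + # -
Unsatisfied now: (2,3), (4,3).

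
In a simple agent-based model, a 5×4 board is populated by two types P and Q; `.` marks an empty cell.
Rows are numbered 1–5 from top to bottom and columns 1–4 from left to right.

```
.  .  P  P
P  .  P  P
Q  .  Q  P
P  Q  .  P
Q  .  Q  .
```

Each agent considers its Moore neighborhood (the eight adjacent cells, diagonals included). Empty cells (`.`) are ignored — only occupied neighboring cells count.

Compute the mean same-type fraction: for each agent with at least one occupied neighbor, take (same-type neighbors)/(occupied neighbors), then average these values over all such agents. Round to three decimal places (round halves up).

Row 1: (1,3)P 3/3 · (1,4)P 3/3
Row 2: (2,1)P 0/1 · (2,3)P 4/5 · (2,4)P 4/5
Row 3: (3,1)Q 1/3 · (3,3)Q 1/5 · (3,4)P 3/4
Row 4: (4,1)P 0/3 · (4,2)Q 4/5 · (4,4)P 1/3
Row 5: (5,1)Q 1/2 · (5,3)Q 1/2
Sum over 13 agents: 3/3 + 3/3 + 0/1 + 4/5 + 4/5 + 1/3 + 1/5 + 3/4 + 0/3 + 4/5 + 1/3 + 1/2 + 1/2 = 421/60; mean = 421/60 ÷ 13 = 421/780 = 0.539743… → 0.540.

0.540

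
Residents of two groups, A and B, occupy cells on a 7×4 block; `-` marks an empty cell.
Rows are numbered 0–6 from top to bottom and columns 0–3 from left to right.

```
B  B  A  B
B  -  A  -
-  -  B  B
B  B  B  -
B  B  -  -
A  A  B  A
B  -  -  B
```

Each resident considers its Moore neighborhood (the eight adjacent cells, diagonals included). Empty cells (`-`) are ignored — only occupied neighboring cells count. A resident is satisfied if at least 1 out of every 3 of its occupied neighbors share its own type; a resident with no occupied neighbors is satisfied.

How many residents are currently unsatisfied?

Row 0: (0,0)B 2/2 ✓ · (0,1)B 2/4 ✓ · (0,2)A 1/3 ✓ · (0,3)B 0/2 ✗
Row 1: (1,0)B 2/2 ✓ · (1,2)A 1/5 ✗
Row 2: (2,2)B 3/4 ✓ · (2,3)B 2/3 ✓
Row 3: (3,0)B 3/3 ✓ · (3,1)B 5/5 ✓ · (3,2)B 4/4 ✓
Row 4: (4,0)B 3/5 ✓ · (4,1)B 5/7 ✓
Row 5: (5,0)A 1/4 ✗ · (5,1)A 1/5 ✗ · (5,2)B 2/4 ✓ · (5,3)A 0/2 ✗
Row 6: (6,0)B 0/2 ✗ · (6,3)B 1/2 ✓
Unsatisfied: (0,3), (1,2), (5,0), (5,1), (5,3), (6,0) — 6 in total.

6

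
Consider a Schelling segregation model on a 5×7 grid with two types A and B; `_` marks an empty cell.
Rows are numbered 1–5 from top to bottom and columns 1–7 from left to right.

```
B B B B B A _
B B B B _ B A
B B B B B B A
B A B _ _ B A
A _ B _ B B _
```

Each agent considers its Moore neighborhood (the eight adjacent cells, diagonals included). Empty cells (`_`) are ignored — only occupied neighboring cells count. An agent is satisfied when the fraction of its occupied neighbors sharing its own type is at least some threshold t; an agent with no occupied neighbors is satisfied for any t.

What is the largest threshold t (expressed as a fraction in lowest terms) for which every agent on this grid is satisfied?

1/7

(1,1)B 3/3
(1,2)B 5/5
(1,3)B 5/5
(1,4)B 4/4
(1,5)B 3/4
(1,6)A 1/3
(2,1)B 5/5
(2,2)B 8/8
(2,3)B 8/8
(2,4)B 7/7
(2,6)B 3/6
(2,7)A 2/4
(3,1)B 4/5
(3,2)B 7/8
(3,3)B 6/7
(3,4)B 5/5
(3,5)B 5/5
(3,6)B 3/6
(3,7)A 2/5
(4,1)B 2/4
(4,2)A 1/7
(4,3)B 4/5
(4,6)B 4/6
(4,7)A 1/4
(5,1)A 1/2
(5,3)B 1/2
(5,5)B 2/2
(5,6)B 2/3
The smallest same-type fraction is 1/7 at (4,2), which reduces to 1/7. Any threshold above that leaves this agent unsatisfied.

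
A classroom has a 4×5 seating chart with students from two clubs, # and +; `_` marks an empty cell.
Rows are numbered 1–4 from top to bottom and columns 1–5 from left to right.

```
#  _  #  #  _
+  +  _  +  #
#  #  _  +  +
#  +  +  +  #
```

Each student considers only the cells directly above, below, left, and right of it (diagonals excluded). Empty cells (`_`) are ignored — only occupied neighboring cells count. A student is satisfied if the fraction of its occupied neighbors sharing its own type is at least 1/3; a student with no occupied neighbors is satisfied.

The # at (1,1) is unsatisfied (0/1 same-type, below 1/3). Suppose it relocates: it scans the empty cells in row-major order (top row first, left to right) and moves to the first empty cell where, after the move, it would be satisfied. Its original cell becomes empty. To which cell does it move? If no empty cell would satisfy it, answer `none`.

Vacating (1,1). Empty cells in order:
  (1,2): 1/2 same-type → satisfied — stop here.

(1,2)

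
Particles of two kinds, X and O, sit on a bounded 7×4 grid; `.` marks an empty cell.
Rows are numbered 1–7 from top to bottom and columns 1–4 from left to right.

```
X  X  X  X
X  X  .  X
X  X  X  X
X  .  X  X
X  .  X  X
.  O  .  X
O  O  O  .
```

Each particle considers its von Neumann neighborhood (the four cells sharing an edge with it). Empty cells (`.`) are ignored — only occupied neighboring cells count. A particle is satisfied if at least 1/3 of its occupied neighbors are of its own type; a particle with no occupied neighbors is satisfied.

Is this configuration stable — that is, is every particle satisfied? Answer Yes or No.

(1,1)X 2/2 satisfied
(1,2)X 3/3 satisfied
(1,3)X 2/2 satisfied
(1,4)X 2/2 satisfied
(2,1)X 3/3 satisfied
(2,2)X 3/3 satisfied
(2,4)X 2/2 satisfied
(3,1)X 3/3 satisfied
(3,2)X 3/3 satisfied
(3,3)X 3/3 satisfied
(3,4)X 3/3 satisfied
(4,1)X 2/2 satisfied
(4,3)X 3/3 satisfied
(4,4)X 3/3 satisfied
(5,1)X 1/1 satisfied
(5,3)X 2/2 satisfied
(5,4)X 3/3 satisfied
(6,2)O 1/1 satisfied
(6,4)X 1/1 satisfied
(7,1)O 1/1 satisfied
(7,2)O 3/3 satisfied
(7,3)O 1/1 satisfied
All meet the threshold, so the configuration is stable.

Yes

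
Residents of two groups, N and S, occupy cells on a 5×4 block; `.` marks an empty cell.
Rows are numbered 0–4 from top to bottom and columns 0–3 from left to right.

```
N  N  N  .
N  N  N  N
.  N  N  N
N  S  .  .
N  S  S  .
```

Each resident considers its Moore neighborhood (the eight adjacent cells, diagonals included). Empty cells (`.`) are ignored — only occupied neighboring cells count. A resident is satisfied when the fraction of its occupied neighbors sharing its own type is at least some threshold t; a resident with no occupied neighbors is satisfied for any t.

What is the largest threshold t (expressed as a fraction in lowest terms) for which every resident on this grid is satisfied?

(0,0)N 3/3
(0,1)N 5/5
(0,2)N 4/4
(1,0)N 4/4
(1,1)N 7/7
(1,2)N 7/7
(1,3)N 4/4
(2,1)N 5/6
(2,2)N 5/6
(2,3)N 3/3
(3,0)N 2/4
(3,1)S 2/6
(4,0)N 1/3
(4,1)S 2/4
(4,2)S 2/2
The smallest same-type fraction is 2/6 at (3,1), which reduces to 1/3. Any threshold above that leaves this resident unsatisfied.

1/3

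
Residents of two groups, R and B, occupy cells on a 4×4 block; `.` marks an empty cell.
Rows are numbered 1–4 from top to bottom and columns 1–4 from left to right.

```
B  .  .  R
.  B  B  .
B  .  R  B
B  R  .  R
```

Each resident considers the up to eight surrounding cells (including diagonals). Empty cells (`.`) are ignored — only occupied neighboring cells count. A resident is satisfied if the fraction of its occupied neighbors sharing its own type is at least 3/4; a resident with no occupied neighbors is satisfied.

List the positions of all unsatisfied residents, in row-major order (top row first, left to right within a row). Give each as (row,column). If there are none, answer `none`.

(1,4), (2,3), (3,1), (3,3), (3,4), (4,1), (4,2), (4,4)

(1,1)B 1/1 ✓
(1,4)R 0/1 ✗
(2,2)B 3/4 ✓
(2,3)B 2/4 ✗
(3,1)B 2/3 ✗
(3,3)R 2/5 ✗
(3,4)B 1/3 ✗
(4,1)B 1/2 ✗
(4,2)R 1/3 ✗
(4,4)R 1/2 ✗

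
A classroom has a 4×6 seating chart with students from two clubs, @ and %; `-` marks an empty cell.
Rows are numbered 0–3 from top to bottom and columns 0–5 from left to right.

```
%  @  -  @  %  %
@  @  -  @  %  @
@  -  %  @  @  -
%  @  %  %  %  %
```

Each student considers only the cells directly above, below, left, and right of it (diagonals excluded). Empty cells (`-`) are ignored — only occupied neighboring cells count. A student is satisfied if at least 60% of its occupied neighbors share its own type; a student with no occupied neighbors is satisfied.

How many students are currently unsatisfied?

12

Row 0: (0,0)% 0/2 not · (0,1)@ 1/2 not · (0,3)@ 1/2 not · (0,4)% 2/3 satisfied · (0,5)% 1/2 not
Row 1: (1,0)@ 2/3 satisfied · (1,1)@ 2/2 satisfied · (1,3)@ 2/3 satisfied · (1,4)% 1/4 not · (1,5)@ 0/2 not
Row 2: (2,0)@ 1/2 not · (2,2)% 1/2 not · (2,3)@ 2/4 not · (2,4)@ 1/3 not
Row 3: (3,0)% 0/2 not · (3,1)@ 0/2 not · (3,2)% 2/3 satisfied · (3,3)% 2/3 satisfied · (3,4)% 2/3 satisfied · (3,5)% 1/1 satisfied
Unsatisfied: (0,0), (0,1), (0,3), (0,5), (1,4), (1,5), (2,0), (2,2), (2,3), (2,4), (3,0), (3,1) — 12 in total.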